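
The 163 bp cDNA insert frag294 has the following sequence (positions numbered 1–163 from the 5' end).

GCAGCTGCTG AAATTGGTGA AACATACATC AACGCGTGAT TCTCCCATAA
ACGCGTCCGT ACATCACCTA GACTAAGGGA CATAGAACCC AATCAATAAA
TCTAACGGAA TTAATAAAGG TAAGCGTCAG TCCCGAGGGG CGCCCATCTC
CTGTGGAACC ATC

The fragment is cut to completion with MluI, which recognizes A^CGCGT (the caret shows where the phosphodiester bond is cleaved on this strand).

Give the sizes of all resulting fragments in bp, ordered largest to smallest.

MluI sites (ACGCGT) start at positions 32, 51.
MluI cuts after the first base of each site, so after positions 32, 51.
Linear molecule, 2 cuts → 3 fragments:
  1–32 → 32 bp
  33–51 → 19 bp
  52–163 → 112 bp
Sorted largest to smallest: 112, 32, 19 bp.

112, 32, 19 bp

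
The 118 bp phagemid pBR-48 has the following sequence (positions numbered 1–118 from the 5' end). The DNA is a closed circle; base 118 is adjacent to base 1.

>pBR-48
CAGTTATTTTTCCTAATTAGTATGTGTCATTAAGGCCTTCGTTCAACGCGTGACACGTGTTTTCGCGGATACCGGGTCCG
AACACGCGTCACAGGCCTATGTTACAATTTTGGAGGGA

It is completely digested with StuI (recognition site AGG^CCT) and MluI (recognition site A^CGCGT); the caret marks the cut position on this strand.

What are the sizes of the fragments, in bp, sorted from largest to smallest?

StuI sites (AGGCCT) start at positions 33, 93.
StuI cuts after base 3 of each site, so after positions 35, 95.
MluI sites (ACGCGT) start at positions 46, 84.
MluI cuts after the first base of each site, so after positions 46, 84.
Combined cut positions: 35, 46, 84, 95.
Circular molecule, 4 cuts → 4 fragments:
  36–46 → 11 bp
  47–84 → 38 bp
  85–95 → 11 bp
  96–118 then 1–35 → 23 + 35 = 58 bp
Sorted largest to smallest: 58, 38, 11, 11 bp.

58, 38, 11, 11 bp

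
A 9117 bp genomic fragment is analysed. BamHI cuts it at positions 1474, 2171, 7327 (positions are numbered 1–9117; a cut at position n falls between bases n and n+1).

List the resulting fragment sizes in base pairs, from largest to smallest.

Linear molecule, 3 cuts → 4 fragments:
  1474 − 0 = 1474 bp
  2171 − 1474 = 697 bp
  7327 − 2171 = 5156 bp
  9117 − 7327 = 1790 bp
Sorted largest to smallest: 5156, 1790, 1474, 697 bp.

5156, 1790, 1474, 697 bp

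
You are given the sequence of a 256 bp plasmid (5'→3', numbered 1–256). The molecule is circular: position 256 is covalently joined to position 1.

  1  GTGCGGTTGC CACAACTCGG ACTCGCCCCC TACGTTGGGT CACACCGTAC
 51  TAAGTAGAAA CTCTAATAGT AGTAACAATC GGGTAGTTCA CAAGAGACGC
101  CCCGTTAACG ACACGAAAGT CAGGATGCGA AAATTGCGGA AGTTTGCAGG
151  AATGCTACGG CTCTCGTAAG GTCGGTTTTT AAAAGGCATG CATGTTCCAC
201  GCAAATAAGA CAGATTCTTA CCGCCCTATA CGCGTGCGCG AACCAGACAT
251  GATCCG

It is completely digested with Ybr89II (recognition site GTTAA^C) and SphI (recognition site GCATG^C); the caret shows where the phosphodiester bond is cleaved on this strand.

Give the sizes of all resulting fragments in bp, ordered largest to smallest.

The Ybr89II site (GTTAAC) starts at position 104.
Ybr89II cuts after base 5 of each site (before the last base), so after position 108.
The SphI site (GCATGC) starts at position 186.
SphI cuts after base 5 of each site (before the last base), so after position 190.
Combined cut positions: 108, 190.
Circular molecule, 2 cuts → 2 fragments:
  109–190 → 82 bp
  191–256 then 1–108 → 66 + 108 = 174 bp
Sorted largest to smallest: 174, 82 bp.

174, 82 bp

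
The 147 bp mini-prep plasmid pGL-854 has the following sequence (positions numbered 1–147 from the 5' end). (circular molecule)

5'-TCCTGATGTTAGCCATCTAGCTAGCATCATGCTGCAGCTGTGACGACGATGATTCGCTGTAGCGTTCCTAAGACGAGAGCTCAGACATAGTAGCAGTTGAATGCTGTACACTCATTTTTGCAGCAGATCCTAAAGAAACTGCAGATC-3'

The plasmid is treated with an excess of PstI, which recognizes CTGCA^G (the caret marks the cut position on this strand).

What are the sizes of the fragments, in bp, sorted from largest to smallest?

107, 40 bp

PstI sites (CTGCAG) start at positions 32, 139.
PstI cuts after base 5 of each site (before the last base), so after positions 36, 143.
Circular molecule, 2 cuts → 2 fragments:
  37–143 → 107 bp
  144–147 then 1–36 → 4 + 36 = 40 bp
Sorted largest to smallest: 107, 40 bp.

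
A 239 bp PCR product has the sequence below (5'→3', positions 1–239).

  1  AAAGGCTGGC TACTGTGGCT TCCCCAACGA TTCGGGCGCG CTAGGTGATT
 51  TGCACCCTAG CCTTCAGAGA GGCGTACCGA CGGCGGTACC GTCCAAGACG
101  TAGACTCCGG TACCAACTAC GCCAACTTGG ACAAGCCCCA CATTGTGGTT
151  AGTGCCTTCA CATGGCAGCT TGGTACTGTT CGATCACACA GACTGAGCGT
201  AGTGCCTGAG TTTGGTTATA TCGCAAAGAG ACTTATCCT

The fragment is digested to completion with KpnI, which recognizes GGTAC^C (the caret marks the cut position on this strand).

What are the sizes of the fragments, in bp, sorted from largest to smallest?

KpnI sites (GGTACC) start at positions 85, 109.
KpnI cuts after base 5 of each site (before the last base), so after positions 89, 113.
Linear molecule, 2 cuts → 3 fragments:
  1–89 → 89 bp
  90–113 → 24 bp
  114–239 → 126 bp
Sorted largest to smallest: 126, 89, 24 bp.

126, 89, 24 bp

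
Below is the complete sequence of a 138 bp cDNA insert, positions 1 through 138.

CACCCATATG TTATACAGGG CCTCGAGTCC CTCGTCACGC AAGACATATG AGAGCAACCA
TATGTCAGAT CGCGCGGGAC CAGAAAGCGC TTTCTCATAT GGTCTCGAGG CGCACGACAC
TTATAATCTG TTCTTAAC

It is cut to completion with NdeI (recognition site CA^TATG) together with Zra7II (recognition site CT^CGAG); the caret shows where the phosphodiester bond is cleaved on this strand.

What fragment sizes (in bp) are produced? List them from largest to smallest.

NdeI sites (CATATG) start at positions 5, 45, 59, 96.
NdeI cuts after base 2 of each site, so after positions 6, 46, 60, 97.
Zra7II sites (CTCGAG) start at positions 22, 104.
Zra7II cuts after base 2 of each site, so after positions 23, 105.
Combined cut positions: 6, 23, 46, 60, 97, 105.
Linear molecule, 6 cuts → 7 fragments:
  1–6 → 6 bp
  7–23 → 17 bp
  24–46 → 23 bp
  47–60 → 14 bp
  61–97 → 37 bp
  98–105 → 8 bp
  106–138 → 33 bp
Sorted largest to smallest: 37, 33, 23, 17, 14, 8, 6 bp.

37, 33, 23, 17, 14, 8, 6 bp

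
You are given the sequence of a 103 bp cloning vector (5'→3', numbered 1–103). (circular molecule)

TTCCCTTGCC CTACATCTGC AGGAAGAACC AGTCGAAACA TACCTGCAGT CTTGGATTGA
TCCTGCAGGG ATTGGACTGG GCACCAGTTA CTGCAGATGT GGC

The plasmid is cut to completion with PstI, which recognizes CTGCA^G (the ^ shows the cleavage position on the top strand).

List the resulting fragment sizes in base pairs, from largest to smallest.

PstI sites (CTGCAG) start at positions 17, 44, 63, 91.
PstI cuts after base 5 of each site (before the last base), so after positions 21, 48, 67, 95.
Circular molecule, 4 cuts → 4 fragments:
  22–48 → 27 bp
  49–67 → 19 bp
  68–95 → 28 bp
  96–103 then 1–21 → 8 + 21 = 29 bp
Sorted largest to smallest: 29, 28, 27, 19 bp.

29, 28, 27, 19 bp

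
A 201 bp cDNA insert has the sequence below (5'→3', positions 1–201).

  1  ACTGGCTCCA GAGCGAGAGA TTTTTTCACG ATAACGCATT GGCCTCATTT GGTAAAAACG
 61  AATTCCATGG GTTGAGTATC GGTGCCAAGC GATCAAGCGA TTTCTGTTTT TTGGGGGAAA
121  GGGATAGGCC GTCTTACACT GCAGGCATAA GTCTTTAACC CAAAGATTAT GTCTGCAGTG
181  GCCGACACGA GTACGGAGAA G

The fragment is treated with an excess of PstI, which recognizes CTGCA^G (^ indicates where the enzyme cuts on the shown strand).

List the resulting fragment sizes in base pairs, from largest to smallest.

PstI sites (CTGCAG) start at positions 139, 173.
PstI cuts after base 5 of each site (before the last base), so after positions 143, 177.
Linear molecule, 2 cuts → 3 fragments:
  1–143 → 143 bp
  144–177 → 34 bp
  178–201 → 24 bp
Sorted largest to smallest: 143, 34, 24 bp.

143, 34, 24 bp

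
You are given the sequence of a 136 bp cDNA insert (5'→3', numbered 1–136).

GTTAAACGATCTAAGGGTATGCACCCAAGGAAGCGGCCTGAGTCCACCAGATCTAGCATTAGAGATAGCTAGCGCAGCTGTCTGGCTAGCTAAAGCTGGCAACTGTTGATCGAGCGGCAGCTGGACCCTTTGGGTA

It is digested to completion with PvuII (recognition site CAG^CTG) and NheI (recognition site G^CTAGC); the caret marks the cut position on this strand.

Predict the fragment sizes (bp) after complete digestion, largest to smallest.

68, 35, 16, 9, 8 bp

PvuII sites (CAGCTG) start at positions 75, 118.
PvuII cuts after base 3 of each site, so after positions 77, 120.
NheI sites (GCTAGC) start at positions 68, 85.
NheI cuts after the first base of each site, so after positions 68, 85.
Combined cut positions: 68, 77, 85, 120.
Linear molecule, 4 cuts → 5 fragments:
  1–68 → 68 bp
  69–77 → 9 bp
  78–85 → 8 bp
  86–120 → 35 bp
  121–136 → 16 bp
Sorted largest to smallest: 68, 35, 16, 9, 8 bp.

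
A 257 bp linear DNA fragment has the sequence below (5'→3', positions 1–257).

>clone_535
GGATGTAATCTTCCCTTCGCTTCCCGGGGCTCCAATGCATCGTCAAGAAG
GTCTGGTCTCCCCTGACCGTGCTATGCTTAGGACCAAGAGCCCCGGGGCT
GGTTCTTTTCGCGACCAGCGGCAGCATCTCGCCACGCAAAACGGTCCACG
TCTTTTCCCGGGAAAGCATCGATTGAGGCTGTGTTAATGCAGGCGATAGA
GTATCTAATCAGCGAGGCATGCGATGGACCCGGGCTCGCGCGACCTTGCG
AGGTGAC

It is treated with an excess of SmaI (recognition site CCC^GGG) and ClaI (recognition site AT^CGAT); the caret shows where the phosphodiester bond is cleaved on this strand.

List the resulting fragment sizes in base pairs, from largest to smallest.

SmaI sites (CCCGGG) start at positions 23, 92, 157, 229.
SmaI cuts after base 3 of each site, so after positions 25, 94, 159, 231.
The ClaI site (ATCGAT) starts at position 168.
ClaI cuts after base 2 of each site, so after position 169.
Combined cut positions: 25, 94, 159, 169, 231.
Linear molecule, 5 cuts → 6 fragments:
  1–25 → 25 bp
  26–94 → 69 bp
  95–159 → 65 bp
  160–169 → 10 bp
  170–231 → 62 bp
  232–257 → 26 bp
Sorted largest to smallest: 69, 65, 62, 26, 25, 10 bp.

69, 65, 62, 26, 25, 10 bp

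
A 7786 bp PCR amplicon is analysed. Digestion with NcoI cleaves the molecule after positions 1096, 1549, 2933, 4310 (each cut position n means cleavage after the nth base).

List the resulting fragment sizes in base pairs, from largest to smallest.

Linear molecule, 4 cuts → 5 fragments:
  1096 − 0 = 1096 bp
  1549 − 1096 = 453 bp
  2933 − 1549 = 1384 bp
  4310 − 2933 = 1377 bp
  7786 − 4310 = 3476 bp
Sorted largest to smallest: 3476, 1384, 1377, 1096, 453 bp.

3476, 1384, 1377, 1096, 453 bp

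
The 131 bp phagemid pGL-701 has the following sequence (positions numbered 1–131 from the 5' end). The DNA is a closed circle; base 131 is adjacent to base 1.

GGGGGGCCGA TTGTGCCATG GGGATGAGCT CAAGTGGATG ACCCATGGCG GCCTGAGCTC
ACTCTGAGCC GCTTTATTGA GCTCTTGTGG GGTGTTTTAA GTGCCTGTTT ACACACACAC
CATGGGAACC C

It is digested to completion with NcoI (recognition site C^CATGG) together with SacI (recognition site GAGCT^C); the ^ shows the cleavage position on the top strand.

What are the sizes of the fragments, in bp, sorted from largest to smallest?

NcoI sites (CCATGG) start at positions 16, 43, 120.
NcoI cuts after the first base of each site, so after positions 16, 43, 120.
SacI sites (GAGCTC) start at positions 26, 55, 79.
SacI cuts after base 5 of each site (before the last base), so after positions 30, 59, 83.
Combined cut positions: 16, 30, 43, 59, 83, 120.
Circular molecule, 6 cuts → 6 fragments:
  17–30 → 14 bp
  31–43 → 13 bp
  44–59 → 16 bp
  60–83 → 24 bp
  84–120 → 37 bp
  121–131 then 1–16 → 11 + 16 = 27 bp
Sorted largest to smallest: 37, 27, 24, 16, 14, 13 bp.

37, 27, 24, 16, 14, 13 bp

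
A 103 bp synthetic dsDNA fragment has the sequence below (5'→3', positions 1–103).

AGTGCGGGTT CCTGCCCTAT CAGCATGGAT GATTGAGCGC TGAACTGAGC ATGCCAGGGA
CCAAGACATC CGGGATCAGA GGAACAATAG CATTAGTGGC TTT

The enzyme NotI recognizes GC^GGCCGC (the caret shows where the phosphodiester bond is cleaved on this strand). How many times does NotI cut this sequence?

No occurrence of GCGGCCGC is present in the sequence.
NotI does not cut: 0 sites.

0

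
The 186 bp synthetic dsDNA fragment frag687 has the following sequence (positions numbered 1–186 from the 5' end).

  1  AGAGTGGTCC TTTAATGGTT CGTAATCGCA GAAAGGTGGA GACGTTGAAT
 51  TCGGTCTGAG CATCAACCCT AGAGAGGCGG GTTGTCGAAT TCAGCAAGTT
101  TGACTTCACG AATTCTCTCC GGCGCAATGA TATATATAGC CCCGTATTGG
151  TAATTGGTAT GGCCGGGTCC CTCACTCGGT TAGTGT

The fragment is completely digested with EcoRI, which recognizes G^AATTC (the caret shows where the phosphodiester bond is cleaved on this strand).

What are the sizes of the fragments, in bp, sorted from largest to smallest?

EcoRI sites (GAATTC) start at positions 47, 87, 110.
EcoRI cuts after the first base of each site, so after positions 47, 87, 110.
Linear molecule, 3 cuts → 4 fragments:
  1–47 → 47 bp
  48–87 → 40 bp
  88–110 → 23 bp
  111–186 → 76 bp
Sorted largest to smallest: 76, 47, 40, 23 bp.

76, 47, 40, 23 bp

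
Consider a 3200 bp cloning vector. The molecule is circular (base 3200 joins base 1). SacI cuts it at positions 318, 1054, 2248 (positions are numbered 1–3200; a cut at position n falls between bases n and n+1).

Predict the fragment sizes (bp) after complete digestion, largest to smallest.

1270, 1194, 736 bp

Circular molecule, 3 cuts → 3 fragments:
  1054 − 318 = 736 bp
  2248 − 1054 = 1194 bp
  wrap: 3200 − 2248 + 318 = 1270 bp
Sorted largest to smallest: 1270, 1194, 736 bp.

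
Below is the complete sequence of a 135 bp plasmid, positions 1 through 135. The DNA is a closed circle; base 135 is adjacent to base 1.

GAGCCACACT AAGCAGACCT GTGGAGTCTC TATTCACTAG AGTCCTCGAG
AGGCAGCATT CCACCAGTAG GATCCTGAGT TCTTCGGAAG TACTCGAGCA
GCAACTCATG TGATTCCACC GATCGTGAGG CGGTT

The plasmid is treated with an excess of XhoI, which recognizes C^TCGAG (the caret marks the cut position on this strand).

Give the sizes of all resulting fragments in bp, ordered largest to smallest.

87, 48 bp

XhoI sites (CTCGAG) start at positions 45, 93.
XhoI cuts after the first base of each site, so after positions 45, 93.
Circular molecule, 2 cuts → 2 fragments:
  46–93 → 48 bp
  94–135 then 1–45 → 42 + 45 = 87 bp
Sorted largest to smallest: 87, 48 bp.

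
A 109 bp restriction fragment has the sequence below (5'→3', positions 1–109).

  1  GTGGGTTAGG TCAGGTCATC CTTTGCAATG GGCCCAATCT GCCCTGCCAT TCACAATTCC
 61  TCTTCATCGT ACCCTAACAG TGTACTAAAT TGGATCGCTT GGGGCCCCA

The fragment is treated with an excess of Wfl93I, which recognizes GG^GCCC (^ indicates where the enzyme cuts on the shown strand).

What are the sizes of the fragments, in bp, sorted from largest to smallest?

72, 31, 6 bp

Wfl93I sites (GGGCCC) start at positions 30, 102.
Wfl93I cuts after base 2 of each site, so after positions 31, 103.
Linear molecule, 2 cuts → 3 fragments:
  1–31 → 31 bp
  32–103 → 72 bp
  104–109 → 6 bp
Sorted largest to smallest: 72, 31, 6 bp.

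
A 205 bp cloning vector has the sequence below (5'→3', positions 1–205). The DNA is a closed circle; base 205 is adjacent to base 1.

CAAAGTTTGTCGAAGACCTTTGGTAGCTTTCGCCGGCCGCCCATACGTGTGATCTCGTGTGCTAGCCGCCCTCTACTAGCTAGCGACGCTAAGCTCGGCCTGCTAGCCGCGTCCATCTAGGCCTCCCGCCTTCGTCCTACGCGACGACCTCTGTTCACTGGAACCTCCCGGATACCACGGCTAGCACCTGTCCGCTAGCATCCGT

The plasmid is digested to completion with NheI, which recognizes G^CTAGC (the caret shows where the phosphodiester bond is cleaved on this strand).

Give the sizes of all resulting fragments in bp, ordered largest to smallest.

NheI sites (GCTAGC) start at positions 61, 79, 102, 180, 194.
NheI cuts after the first base of each site, so after positions 61, 79, 102, 180, 194.
Circular molecule, 5 cuts → 5 fragments:
  62–79 → 18 bp
  80–102 → 23 bp
  103–180 → 78 bp
  181–194 → 14 bp
  195–205 then 1–61 → 11 + 61 = 72 bp
Sorted largest to smallest: 78, 72, 23, 18, 14 bp.

78, 72, 23, 18, 14 bp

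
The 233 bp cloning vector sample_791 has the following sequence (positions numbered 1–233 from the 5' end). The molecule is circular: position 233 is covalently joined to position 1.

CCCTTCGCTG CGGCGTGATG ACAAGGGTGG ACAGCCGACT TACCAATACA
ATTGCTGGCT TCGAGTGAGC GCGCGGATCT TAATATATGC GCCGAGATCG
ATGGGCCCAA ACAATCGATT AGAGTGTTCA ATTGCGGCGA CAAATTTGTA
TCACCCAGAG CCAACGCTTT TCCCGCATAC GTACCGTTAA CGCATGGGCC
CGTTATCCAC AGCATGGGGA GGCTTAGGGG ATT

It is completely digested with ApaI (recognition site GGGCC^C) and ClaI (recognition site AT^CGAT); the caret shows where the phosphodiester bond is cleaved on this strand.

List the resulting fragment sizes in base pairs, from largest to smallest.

131, 85, 9, 8 bp

ApaI sites (GGGCCC) start at positions 103, 196.
ApaI cuts after base 5 of each site (before the last base), so after positions 107, 200.
ClaI sites (ATCGAT) start at positions 97, 114.
ClaI cuts after base 2 of each site, so after positions 98, 115.
Combined cut positions: 98, 107, 115, 200.
Circular molecule, 4 cuts → 4 fragments:
  99–107 → 9 bp
  108–115 → 8 bp
  116–200 → 85 bp
  201–233 then 1–98 → 33 + 98 = 131 bp
Sorted largest to smallest: 131, 85, 9, 8 bp.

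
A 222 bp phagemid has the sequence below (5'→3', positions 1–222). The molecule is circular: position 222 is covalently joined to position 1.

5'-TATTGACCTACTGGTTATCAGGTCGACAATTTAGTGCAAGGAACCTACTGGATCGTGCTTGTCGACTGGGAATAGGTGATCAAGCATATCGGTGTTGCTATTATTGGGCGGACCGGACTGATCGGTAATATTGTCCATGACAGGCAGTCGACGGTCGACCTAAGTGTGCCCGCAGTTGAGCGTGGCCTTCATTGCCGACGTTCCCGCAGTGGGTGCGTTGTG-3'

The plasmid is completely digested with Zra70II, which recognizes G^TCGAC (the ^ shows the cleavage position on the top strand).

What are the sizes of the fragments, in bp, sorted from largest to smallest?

Zra70II sites (GTCGAC) start at positions 22, 61, 147, 154.
Zra70II cuts after the first base of each site, so after positions 22, 61, 147, 154.
Circular molecule, 4 cuts → 4 fragments:
  23–61 → 39 bp
  62–147 → 86 bp
  148–154 → 7 bp
  155–222 then 1–22 → 68 + 22 = 90 bp
Sorted largest to smallest: 90, 86, 39, 7 bp.

90, 86, 39, 7 bp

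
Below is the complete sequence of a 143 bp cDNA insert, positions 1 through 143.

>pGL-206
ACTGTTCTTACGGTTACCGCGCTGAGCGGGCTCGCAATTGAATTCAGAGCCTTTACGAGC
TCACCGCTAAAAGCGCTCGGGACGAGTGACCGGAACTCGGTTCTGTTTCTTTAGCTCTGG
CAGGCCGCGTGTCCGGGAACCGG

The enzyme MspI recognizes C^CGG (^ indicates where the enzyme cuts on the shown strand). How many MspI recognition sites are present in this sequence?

3

CCGG occurs starting at positions 90, 133, 140.
MspI cuts at 3 sites.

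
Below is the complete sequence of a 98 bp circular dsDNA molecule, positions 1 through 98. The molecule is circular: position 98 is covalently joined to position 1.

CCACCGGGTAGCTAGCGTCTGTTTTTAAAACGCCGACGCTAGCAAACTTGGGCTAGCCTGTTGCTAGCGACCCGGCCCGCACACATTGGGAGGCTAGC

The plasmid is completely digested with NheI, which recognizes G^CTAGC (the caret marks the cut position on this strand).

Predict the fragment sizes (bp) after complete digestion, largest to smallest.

NheI sites (GCTAGC) start at positions 11, 38, 52, 63, 93.
NheI cuts after the first base of each site, so after positions 11, 38, 52, 63, 93.
Circular molecule, 5 cuts → 5 fragments:
  12–38 → 27 bp
  39–52 → 14 bp
  53–63 → 11 bp
  64–93 → 30 bp
  94–98 then 1–11 → 5 + 11 = 16 bp
Sorted largest to smallest: 30, 27, 16, 14, 11 bp.

30, 27, 16, 14, 11 bp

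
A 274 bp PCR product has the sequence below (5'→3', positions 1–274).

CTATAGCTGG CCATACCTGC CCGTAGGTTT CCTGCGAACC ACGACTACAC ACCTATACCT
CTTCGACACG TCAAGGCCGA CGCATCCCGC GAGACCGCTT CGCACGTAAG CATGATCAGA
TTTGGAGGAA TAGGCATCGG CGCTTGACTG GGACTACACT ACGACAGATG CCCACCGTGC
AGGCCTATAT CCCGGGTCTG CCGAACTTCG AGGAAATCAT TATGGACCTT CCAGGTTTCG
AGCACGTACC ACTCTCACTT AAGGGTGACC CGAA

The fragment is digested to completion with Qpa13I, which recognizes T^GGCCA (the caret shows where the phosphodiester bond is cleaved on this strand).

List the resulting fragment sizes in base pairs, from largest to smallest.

The Qpa13I site (TGGCCA) starts at position 8.
Qpa13I cuts after the first base of each site, so after position 8.
Linear molecule, 1 cut → 2 fragments:
  1–8 → 8 bp
  9–274 → 266 bp
Sorted largest to smallest: 266, 8 bp.

266, 8 bp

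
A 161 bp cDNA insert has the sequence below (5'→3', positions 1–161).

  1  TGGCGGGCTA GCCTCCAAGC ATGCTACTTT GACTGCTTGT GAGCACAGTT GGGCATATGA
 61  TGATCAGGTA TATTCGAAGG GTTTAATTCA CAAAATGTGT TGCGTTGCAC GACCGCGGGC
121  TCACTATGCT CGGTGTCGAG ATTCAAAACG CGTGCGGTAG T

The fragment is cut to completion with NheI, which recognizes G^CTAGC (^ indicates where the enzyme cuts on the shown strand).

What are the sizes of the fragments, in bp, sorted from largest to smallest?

154, 7 bp

The NheI site (GCTAGC) starts at position 7.
NheI cuts after the first base of each site, so after position 7.
Linear molecule, 1 cut → 2 fragments:
  1–7 → 7 bp
  8–161 → 154 bp
Sorted largest to smallest: 154, 7 bp.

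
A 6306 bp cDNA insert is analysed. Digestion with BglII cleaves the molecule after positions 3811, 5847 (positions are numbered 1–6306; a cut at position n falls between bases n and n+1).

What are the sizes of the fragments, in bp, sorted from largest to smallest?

Linear molecule, 2 cuts → 3 fragments:
  3811 − 0 = 3811 bp
  5847 − 3811 = 2036 bp
  6306 − 5847 = 459 bp
Sorted largest to smallest: 3811, 2036, 459 bp.

3811, 2036, 459 bp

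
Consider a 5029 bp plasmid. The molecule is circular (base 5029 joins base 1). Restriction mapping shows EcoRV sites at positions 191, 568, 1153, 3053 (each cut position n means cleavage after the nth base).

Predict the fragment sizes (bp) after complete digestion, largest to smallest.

2167, 1900, 585, 377 bp

Circular molecule, 4 cuts → 4 fragments:
  568 − 191 = 377 bp
  1153 − 568 = 585 bp
  3053 − 1153 = 1900 bp
  wrap: 5029 − 3053 + 191 = 2167 bp
Sorted largest to smallest: 2167, 1900, 585, 377 bp.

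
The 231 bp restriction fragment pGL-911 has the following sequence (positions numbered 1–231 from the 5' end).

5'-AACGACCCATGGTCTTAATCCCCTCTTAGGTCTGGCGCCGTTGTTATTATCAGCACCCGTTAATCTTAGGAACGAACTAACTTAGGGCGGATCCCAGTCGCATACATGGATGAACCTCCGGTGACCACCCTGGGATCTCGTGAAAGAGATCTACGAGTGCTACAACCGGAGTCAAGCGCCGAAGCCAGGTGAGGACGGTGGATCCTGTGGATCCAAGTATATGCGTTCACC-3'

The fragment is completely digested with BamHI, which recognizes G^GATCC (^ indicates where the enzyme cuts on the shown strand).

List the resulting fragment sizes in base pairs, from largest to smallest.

111, 89, 22, 9 bp

BamHI sites (GGATCC) start at positions 89, 200, 209.
BamHI cuts after the first base of each site, so after positions 89, 200, 209.
Linear molecule, 3 cuts → 4 fragments:
  1–89 → 89 bp
  90–200 → 111 bp
  201–209 → 9 bp
  210–231 → 22 bp
Sorted largest to smallest: 111, 89, 22, 9 bp.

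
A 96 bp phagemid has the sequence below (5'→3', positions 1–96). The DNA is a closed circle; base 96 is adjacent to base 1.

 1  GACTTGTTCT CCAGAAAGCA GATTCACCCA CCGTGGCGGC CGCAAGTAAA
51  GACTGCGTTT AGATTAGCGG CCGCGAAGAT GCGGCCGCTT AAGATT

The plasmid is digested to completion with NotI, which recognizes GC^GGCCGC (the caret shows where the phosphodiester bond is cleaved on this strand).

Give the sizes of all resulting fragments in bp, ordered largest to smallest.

NotI sites (GCGGCCGC) start at positions 36, 67, 81.
NotI cuts after base 2 of each site, so after positions 37, 68, 82.
Circular molecule, 3 cuts → 3 fragments:
  38–68 → 31 bp
  69–82 → 14 bp
  83–96 then 1–37 → 14 + 37 = 51 bp
Sorted largest to smallest: 51, 31, 14 bp.

51, 31, 14 bp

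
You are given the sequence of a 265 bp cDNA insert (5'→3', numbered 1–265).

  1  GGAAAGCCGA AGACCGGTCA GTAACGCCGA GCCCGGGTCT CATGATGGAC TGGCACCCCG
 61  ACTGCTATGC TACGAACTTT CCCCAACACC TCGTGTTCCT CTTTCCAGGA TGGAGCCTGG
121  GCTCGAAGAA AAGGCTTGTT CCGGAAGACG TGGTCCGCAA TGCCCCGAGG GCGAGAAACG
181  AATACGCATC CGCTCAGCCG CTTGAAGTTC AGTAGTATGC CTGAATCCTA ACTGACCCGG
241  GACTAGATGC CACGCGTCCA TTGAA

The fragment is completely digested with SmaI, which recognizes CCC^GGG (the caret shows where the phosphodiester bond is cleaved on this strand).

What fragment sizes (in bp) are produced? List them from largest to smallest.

204, 34, 27 bp

SmaI sites (CCCGGG) start at positions 32, 236.
SmaI cuts after base 3 of each site, so after positions 34, 238.
Linear molecule, 2 cuts → 3 fragments:
  1–34 → 34 bp
  35–238 → 204 bp
  239–265 → 27 bp
Sorted largest to smallest: 204, 34, 27 bp.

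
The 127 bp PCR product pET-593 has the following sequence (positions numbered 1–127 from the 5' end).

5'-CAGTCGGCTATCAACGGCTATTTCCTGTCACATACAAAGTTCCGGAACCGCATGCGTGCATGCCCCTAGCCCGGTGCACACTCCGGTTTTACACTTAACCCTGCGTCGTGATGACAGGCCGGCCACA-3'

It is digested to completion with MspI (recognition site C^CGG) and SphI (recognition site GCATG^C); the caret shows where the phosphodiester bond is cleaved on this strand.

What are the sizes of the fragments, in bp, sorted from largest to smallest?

MspI sites (CCGG) start at positions 42, 71, 83, 119.
MspI cuts after the first base of each site, so after positions 42, 71, 83, 119.
SphI sites (GCATGC) start at positions 50, 58.
SphI cuts after base 5 of each site (before the last base), so after positions 54, 62.
Combined cut positions: 42, 54, 62, 71, 83, 119.
Linear molecule, 6 cuts → 7 fragments:
  1–42 → 42 bp
  43–54 → 12 bp
  55–62 → 8 bp
  63–71 → 9 bp
  72–83 → 12 bp
  84–119 → 36 bp
  120–127 → 8 bp
Sorted largest to smallest: 42, 36, 12, 12, 9, 8, 8 bp.

42, 36, 12, 12, 9, 8, 8 bp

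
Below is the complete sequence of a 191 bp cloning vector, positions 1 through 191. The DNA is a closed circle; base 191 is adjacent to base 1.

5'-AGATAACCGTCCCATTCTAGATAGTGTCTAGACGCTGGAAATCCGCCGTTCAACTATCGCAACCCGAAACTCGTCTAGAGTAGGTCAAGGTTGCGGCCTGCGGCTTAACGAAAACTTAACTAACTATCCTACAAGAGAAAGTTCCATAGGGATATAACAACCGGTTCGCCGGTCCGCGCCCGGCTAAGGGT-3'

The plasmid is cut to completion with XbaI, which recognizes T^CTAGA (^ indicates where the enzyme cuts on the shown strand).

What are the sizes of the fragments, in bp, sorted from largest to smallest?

133, 47, 11 bp

XbaI sites (TCTAGA) start at positions 16, 27, 74.
XbaI cuts after the first base of each site, so after positions 16, 27, 74.
Circular molecule, 3 cuts → 3 fragments:
  17–27 → 11 bp
  28–74 → 47 bp
  75–191 then 1–16 → 117 + 16 = 133 bp
Sorted largest to smallest: 133, 47, 11 bp.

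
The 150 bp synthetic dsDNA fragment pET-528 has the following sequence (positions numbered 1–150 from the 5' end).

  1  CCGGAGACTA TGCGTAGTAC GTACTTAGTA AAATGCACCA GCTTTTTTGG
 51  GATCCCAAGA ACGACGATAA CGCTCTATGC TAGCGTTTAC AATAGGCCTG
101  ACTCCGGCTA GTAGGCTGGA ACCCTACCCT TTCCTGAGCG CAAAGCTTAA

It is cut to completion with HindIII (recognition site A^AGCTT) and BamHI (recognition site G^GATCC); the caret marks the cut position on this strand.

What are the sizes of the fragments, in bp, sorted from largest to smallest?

93, 50, 7 bp

The HindIII site (AAGCTT) starts at position 143.
HindIII cuts after the first base of each site, so after position 143.
The BamHI site (GGATCC) starts at position 50.
BamHI cuts after the first base of each site, so after position 50.
Combined cut positions: 50, 143.
Linear molecule, 2 cuts → 3 fragments:
  1–50 → 50 bp
  51–143 → 93 bp
  144–150 → 7 bp
Sorted largest to smallest: 93, 50, 7 bp.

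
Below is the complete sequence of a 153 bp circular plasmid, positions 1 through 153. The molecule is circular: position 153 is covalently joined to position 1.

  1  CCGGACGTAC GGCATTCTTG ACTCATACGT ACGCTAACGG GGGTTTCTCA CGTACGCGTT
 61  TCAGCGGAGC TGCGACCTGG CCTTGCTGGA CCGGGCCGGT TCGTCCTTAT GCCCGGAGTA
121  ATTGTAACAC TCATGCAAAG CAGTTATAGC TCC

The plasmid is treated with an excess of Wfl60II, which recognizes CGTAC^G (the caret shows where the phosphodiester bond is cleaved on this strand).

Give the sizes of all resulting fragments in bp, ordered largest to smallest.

Wfl60II sites (CGTACG) start at positions 6, 28, 51.
Wfl60II cuts after base 5 of each site (before the last base), so after positions 10, 32, 55.
Circular molecule, 3 cuts → 3 fragments:
  11–32 → 22 bp
  33–55 → 23 bp
  56–153 then 1–10 → 98 + 10 = 108 bp
Sorted largest to smallest: 108, 23, 22 bp.

108, 23, 22 bp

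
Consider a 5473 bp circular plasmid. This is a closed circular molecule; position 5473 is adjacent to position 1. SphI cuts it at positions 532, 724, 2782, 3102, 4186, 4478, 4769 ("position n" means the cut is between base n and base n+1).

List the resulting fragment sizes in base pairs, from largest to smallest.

Circular molecule, 7 cuts → 7 fragments:
  724 − 532 = 192 bp
  2782 − 724 = 2058 bp
  3102 − 2782 = 320 bp
  4186 − 3102 = 1084 bp
  4478 − 4186 = 292 bp
  4769 − 4478 = 291 bp
  wrap: 5473 − 4769 + 532 = 1236 bp
Sorted largest to smallest: 2058, 1236, 1084, 320, 292, 291, 192 bp.

2058, 1236, 1084, 320, 292, 291, 192 bp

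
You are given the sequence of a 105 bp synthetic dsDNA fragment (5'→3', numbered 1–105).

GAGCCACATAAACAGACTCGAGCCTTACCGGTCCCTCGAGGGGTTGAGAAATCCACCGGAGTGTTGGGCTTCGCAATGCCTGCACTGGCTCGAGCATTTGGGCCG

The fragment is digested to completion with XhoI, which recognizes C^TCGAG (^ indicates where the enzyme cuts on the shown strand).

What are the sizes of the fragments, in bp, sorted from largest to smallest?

54, 18, 17, 16 bp

XhoI sites (CTCGAG) start at positions 17, 35, 89.
XhoI cuts after the first base of each site, so after positions 17, 35, 89.
Linear molecule, 3 cuts → 4 fragments:
  1–17 → 17 bp
  18–35 → 18 bp
  36–89 → 54 bp
  90–105 → 16 bp
Sorted largest to smallest: 54, 18, 17, 16 bp.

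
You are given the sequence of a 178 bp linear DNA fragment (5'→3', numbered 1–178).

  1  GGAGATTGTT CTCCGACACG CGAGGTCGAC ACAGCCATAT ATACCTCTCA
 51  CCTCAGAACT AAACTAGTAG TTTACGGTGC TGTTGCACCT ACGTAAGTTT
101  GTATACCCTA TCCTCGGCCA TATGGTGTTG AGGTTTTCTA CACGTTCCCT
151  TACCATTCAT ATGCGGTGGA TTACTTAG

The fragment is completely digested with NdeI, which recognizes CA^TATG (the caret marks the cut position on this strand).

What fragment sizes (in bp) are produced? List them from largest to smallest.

NdeI sites (CATATG) start at positions 119, 158.
NdeI cuts after base 2 of each site, so after positions 120, 159.
Linear molecule, 2 cuts → 3 fragments:
  1–120 → 120 bp
  121–159 → 39 bp
  160–178 → 19 bp
Sorted largest to smallest: 120, 39, 19 bp.

120, 39, 19 bp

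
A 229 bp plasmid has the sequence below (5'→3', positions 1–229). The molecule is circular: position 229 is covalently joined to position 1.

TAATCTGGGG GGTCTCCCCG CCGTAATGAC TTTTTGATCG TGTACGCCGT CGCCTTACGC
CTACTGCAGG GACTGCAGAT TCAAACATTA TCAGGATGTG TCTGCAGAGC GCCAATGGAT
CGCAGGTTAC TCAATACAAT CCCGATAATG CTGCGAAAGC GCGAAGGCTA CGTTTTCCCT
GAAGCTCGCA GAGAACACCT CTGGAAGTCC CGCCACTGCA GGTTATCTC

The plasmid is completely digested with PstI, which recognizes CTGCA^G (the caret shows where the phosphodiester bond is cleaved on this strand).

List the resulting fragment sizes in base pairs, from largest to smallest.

PstI sites (CTGCAG) start at positions 64, 73, 102, 216.
PstI cuts after base 5 of each site (before the last base), so after positions 68, 77, 106, 220.
Circular molecule, 4 cuts → 4 fragments:
  69–77 → 9 bp
  78–106 → 29 bp
  107–220 → 114 bp
  221–229 then 1–68 → 9 + 68 = 77 bp
Sorted largest to smallest: 114, 77, 29, 9 bp.

114, 77, 29, 9 bp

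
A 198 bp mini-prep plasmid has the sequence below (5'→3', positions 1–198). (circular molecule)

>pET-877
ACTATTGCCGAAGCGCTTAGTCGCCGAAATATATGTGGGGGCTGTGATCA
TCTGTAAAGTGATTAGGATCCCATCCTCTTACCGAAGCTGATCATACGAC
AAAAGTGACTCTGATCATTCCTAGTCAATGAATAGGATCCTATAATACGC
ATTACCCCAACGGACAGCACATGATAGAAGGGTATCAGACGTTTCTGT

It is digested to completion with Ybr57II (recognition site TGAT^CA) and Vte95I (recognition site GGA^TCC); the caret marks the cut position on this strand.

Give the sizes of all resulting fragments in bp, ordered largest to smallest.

109, 24, 23, 22, 20 bp

Ybr57II sites (TGATCA) start at positions 45, 89, 112.
Ybr57II cuts after base 4 of each site, so after positions 48, 92, 115.
Vte95I sites (GGATCC) start at positions 66, 135.
Vte95I cuts after base 3 of each site, so after positions 68, 137.
Combined cut positions: 48, 68, 92, 115, 137.
Circular molecule, 5 cuts → 5 fragments:
  49–68 → 20 bp
  69–92 → 24 bp
  93–115 → 23 bp
  116–137 → 22 bp
  138–198 then 1–48 → 61 + 48 = 109 bp
Sorted largest to smallest: 109, 24, 23, 22, 20 bp.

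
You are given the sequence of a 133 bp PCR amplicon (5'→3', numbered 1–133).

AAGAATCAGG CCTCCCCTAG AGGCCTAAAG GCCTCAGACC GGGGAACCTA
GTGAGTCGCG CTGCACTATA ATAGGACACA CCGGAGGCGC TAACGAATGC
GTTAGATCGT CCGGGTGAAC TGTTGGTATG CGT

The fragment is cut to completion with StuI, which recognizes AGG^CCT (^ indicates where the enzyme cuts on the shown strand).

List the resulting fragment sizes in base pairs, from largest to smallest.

StuI sites (AGGCCT) start at positions 8, 21, 29.
StuI cuts after base 3 of each site, so after positions 10, 23, 31.
Linear molecule, 3 cuts → 4 fragments:
  1–10 → 10 bp
  11–23 → 13 bp
  24–31 → 8 bp
  32–133 → 102 bp
Sorted largest to smallest: 102, 13, 10, 8 bp.

102, 13, 10, 8 bp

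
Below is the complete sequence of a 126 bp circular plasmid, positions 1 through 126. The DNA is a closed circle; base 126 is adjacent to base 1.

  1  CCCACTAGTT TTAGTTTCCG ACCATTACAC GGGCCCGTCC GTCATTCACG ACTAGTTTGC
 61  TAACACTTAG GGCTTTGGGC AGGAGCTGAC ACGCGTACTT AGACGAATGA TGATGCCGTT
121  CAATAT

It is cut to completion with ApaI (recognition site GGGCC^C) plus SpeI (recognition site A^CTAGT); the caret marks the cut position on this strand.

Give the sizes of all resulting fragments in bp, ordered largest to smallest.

79, 31, 16 bp

The ApaI site (GGGCCC) starts at position 31.
ApaI cuts after base 5 of each site (before the last base), so after position 35.
SpeI sites (ACTAGT) start at positions 4, 51.
SpeI cuts after the first base of each site, so after positions 4, 51.
Combined cut positions: 4, 35, 51.
Circular molecule, 3 cuts → 3 fragments:
  5–35 → 31 bp
  36–51 → 16 bp
  52–126 then 1–4 → 75 + 4 = 79 bp
Sorted largest to smallest: 79, 31, 16 bp.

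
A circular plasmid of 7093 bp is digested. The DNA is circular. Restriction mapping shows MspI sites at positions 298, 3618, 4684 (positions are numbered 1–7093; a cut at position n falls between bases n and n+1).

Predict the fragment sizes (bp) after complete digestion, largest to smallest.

Circular molecule, 3 cuts → 3 fragments:
  3618 − 298 = 3320 bp
  4684 − 3618 = 1066 bp
  wrap: 7093 − 4684 + 298 = 2707 bp
Sorted largest to smallest: 3320, 2707, 1066 bp.

3320, 2707, 1066 bp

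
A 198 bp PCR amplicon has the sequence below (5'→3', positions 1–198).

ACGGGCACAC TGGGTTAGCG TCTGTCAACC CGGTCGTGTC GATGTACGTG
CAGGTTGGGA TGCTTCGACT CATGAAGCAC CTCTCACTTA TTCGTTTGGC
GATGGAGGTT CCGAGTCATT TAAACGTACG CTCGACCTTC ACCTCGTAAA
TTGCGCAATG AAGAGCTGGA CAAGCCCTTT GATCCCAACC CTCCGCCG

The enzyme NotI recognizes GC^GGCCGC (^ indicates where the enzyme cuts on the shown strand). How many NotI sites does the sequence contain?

No occurrence of GCGGCCGC is present in the sequence.
NotI does not cut: 0 sites.

0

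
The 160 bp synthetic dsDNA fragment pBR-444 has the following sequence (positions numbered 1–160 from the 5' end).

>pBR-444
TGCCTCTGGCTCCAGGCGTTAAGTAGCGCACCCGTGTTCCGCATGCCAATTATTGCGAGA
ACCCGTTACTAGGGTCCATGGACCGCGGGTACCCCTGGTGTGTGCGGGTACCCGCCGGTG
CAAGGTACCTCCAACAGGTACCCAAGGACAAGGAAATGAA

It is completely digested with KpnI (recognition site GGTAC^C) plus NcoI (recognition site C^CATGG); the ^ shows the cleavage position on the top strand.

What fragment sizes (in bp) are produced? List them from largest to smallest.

KpnI sites (GGTACC) start at positions 88, 107, 124, 137.
KpnI cuts after base 5 of each site (before the last base), so after positions 92, 111, 128, 141.
The NcoI site (CCATGG) starts at position 76.
NcoI cuts after the first base of each site, so after position 76.
Combined cut positions: 76, 92, 111, 128, 141.
Linear molecule, 5 cuts → 6 fragments:
  1–76 → 76 bp
  77–92 → 16 bp
  93–111 → 19 bp
  112–128 → 17 bp
  129–141 → 13 bp
  142–160 → 19 bp
Sorted largest to smallest: 76, 19, 19, 17, 16, 13 bp.

76, 19, 19, 17, 16, 13 bp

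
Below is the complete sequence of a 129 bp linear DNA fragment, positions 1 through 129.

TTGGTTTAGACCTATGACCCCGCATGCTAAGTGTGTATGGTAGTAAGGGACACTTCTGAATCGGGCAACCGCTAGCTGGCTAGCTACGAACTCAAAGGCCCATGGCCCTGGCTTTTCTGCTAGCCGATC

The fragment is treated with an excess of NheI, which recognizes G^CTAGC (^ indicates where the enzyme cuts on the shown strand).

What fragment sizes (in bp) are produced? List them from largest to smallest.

71, 40, 10, 8 bp

NheI sites (GCTAGC) start at positions 71, 79, 119.
NheI cuts after the first base of each site, so after positions 71, 79, 119.
Linear molecule, 3 cuts → 4 fragments:
  1–71 → 71 bp
  72–79 → 8 bp
  80–119 → 40 bp
  120–129 → 10 bp
Sorted largest to smallest: 71, 40, 10, 8 bp.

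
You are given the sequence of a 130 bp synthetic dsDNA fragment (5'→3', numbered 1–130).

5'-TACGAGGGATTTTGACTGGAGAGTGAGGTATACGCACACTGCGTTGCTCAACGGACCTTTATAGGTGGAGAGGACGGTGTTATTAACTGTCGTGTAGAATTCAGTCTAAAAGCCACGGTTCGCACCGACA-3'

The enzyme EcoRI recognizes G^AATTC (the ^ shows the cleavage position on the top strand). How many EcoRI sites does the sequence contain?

GAATTC occurs starting at position 97.
EcoRI cuts at 1 site.

1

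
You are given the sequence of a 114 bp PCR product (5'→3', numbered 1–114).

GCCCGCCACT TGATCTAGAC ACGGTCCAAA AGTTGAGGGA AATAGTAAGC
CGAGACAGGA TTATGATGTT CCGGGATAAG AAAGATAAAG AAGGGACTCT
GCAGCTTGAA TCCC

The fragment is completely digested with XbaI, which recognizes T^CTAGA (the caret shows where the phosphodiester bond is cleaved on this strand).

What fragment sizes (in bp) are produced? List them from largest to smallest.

The XbaI site (TCTAGA) starts at position 14.
XbaI cuts after the first base of each site, so after position 14.
Linear molecule, 1 cut → 2 fragments:
  1–14 → 14 bp
  15–114 → 100 bp
Sorted largest to smallest: 100, 14 bp.

100, 14 bp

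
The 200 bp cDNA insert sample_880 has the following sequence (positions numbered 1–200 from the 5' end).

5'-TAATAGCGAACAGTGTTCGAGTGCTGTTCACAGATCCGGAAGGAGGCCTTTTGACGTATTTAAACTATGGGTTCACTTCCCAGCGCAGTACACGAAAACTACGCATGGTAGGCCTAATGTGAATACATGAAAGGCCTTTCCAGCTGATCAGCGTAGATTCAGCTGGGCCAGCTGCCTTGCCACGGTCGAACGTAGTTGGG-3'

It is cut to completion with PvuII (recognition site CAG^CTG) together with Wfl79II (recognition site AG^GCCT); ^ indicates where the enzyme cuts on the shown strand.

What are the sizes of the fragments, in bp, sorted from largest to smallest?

PvuII sites (CAGCTG) start at positions 141, 160, 169.
PvuII cuts after base 3 of each site, so after positions 143, 162, 171.
Wfl79II sites (AGGCCT) start at positions 44, 110, 132.
Wfl79II cuts after base 2 of each site, so after positions 45, 111, 133.
Combined cut positions: 45, 111, 133, 143, 162, 171.
Linear molecule, 6 cuts → 7 fragments:
  1–45 → 45 bp
  46–111 → 66 bp
  112–133 → 22 bp
  134–143 → 10 bp
  144–162 → 19 bp
  163–171 → 9 bp
  172–200 → 29 bp
Sorted largest to smallest: 66, 45, 29, 22, 19, 10, 9 bp.

66, 45, 29, 22, 19, 10, 9 bp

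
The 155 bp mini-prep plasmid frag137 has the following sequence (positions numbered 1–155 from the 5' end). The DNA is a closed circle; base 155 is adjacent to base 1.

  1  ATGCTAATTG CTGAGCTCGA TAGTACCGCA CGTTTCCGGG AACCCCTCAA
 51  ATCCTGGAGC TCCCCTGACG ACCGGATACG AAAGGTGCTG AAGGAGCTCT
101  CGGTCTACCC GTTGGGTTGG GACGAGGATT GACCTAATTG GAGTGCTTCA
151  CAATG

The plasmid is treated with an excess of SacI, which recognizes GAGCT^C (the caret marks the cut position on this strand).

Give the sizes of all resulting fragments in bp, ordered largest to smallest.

74, 44, 37 bp

SacI sites (GAGCTC) start at positions 13, 57, 94.
SacI cuts after base 5 of each site (before the last base), so after positions 17, 61, 98.
Circular molecule, 3 cuts → 3 fragments:
  18–61 → 44 bp
  62–98 → 37 bp
  99–155 then 1–17 → 57 + 17 = 74 bp
Sorted largest to smallest: 74, 44, 37 bp.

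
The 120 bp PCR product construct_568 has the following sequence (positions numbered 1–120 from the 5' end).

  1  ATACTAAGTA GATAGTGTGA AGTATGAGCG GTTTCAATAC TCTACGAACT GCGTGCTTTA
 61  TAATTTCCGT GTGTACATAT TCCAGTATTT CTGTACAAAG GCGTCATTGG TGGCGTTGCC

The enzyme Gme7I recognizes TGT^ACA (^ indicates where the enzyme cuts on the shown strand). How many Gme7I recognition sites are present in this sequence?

2

TGTACA occurs starting at positions 72, 92.
Gme7I cuts at 2 sites.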